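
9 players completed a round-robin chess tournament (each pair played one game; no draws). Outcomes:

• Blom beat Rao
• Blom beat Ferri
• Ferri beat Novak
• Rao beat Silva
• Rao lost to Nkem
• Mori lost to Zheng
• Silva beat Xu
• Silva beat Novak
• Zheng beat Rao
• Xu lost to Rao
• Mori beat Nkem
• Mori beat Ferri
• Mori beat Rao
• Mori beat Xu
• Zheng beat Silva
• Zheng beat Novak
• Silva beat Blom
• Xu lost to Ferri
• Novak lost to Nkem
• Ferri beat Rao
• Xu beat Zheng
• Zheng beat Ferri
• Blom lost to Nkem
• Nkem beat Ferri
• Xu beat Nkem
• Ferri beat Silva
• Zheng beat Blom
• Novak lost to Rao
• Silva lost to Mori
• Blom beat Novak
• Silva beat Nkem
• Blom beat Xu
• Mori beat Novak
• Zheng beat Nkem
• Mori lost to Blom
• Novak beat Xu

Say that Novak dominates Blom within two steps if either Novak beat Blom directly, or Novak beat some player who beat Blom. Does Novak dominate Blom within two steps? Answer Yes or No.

No

Novak did not beat Blom directly.
Novak beat Xu, but each of them lost to Blom. No two-step path.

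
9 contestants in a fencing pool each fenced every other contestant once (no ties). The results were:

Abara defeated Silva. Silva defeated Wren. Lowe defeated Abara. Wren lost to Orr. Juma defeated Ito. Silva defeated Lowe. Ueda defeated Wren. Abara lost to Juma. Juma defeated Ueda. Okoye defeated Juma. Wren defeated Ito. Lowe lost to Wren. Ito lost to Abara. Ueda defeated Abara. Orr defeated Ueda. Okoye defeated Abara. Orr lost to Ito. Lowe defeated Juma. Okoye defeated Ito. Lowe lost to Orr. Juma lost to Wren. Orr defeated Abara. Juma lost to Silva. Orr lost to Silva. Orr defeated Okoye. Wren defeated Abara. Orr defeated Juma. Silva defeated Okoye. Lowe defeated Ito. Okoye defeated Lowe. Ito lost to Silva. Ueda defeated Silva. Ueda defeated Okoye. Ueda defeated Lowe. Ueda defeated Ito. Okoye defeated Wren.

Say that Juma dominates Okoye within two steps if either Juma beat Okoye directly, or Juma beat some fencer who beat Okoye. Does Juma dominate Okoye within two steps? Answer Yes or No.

Yes

Juma did not beat Okoye directly.
Juma beat Ito, Abara, Ueda. Of those, Ueda beat Okoye.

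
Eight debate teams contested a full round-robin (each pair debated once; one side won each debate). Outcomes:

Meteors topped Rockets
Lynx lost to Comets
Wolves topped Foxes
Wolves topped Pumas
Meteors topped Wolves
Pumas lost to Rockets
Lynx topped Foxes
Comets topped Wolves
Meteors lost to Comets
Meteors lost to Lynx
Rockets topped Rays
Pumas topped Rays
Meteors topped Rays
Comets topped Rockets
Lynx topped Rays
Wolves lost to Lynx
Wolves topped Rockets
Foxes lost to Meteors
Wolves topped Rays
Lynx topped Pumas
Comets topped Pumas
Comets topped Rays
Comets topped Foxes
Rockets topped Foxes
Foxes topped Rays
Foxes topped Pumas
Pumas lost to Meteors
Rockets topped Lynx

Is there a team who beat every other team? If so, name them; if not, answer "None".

Comets has 7 wins out of 7 opponents — a perfect record.

Comets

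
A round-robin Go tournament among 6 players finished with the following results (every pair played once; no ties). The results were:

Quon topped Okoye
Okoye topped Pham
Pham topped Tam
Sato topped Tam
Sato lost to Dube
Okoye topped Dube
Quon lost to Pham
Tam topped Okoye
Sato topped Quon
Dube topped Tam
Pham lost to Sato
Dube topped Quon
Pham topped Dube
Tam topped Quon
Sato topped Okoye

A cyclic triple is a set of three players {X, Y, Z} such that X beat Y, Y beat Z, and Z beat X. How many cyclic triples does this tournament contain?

Of the C(6,3) = 20 triples, the cyclic ones are: {Pham, Sato, Dube}; {Pham, Tam, Okoye}; {Pham, Okoye, Quon}; {Sato, Okoye, Dube}; {Tam, Okoye, Dube}; {Okoye, Quon, Dube}.
That is 6.

6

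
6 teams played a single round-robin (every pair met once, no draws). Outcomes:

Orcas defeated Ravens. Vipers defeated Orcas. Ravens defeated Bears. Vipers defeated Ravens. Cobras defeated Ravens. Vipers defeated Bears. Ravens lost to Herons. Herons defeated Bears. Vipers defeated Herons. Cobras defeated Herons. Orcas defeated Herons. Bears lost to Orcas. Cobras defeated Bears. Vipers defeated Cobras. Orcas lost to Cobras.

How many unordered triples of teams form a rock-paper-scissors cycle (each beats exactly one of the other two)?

0

Of the C(6,3) = 20 triples, the cyclic ones are: none.
That is 0.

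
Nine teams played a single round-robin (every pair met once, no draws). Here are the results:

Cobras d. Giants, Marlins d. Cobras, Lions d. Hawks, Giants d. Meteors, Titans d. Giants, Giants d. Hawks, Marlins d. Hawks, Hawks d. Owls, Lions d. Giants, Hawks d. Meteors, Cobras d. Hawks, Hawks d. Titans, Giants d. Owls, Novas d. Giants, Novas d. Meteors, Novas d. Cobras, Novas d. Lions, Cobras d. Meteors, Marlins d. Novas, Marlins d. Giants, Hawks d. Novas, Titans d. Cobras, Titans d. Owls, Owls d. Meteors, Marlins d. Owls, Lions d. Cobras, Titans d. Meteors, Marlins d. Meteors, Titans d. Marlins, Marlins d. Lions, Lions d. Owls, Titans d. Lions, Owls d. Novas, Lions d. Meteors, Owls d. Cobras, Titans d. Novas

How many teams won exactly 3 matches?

3

Win totals: Lions 5, Hawks 4, Titans 7, Novas 4, Marlins 7, Giants 3, Cobras 3, Owls 3, Meteors 0.
Exactly 3: Giants, Cobras, Owls — 3 teams.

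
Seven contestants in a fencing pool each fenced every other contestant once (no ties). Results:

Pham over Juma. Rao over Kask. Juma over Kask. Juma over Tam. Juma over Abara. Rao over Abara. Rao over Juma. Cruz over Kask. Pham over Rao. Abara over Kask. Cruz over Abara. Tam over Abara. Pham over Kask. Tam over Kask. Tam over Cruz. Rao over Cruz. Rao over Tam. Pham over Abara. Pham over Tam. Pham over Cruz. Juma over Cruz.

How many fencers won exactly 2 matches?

1

Win totals: Kask 0, Juma 4, Rao 5, Cruz 2, Tam 3, Abara 1, Pham 6.
Exactly 2: Cruz — 1 fencer.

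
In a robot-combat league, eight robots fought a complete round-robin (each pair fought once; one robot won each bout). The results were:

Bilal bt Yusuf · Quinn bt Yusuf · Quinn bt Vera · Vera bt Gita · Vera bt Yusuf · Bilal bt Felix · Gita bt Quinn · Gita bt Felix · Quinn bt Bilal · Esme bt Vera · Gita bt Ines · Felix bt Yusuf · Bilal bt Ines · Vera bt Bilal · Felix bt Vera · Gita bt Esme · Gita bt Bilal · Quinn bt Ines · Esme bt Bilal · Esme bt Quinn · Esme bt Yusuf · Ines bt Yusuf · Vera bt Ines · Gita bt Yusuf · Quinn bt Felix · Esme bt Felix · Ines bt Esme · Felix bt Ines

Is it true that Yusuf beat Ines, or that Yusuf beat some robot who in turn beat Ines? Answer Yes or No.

Yusuf did not beat Ines directly.
Yusuf beat no one, so there is no intermediate robot.

No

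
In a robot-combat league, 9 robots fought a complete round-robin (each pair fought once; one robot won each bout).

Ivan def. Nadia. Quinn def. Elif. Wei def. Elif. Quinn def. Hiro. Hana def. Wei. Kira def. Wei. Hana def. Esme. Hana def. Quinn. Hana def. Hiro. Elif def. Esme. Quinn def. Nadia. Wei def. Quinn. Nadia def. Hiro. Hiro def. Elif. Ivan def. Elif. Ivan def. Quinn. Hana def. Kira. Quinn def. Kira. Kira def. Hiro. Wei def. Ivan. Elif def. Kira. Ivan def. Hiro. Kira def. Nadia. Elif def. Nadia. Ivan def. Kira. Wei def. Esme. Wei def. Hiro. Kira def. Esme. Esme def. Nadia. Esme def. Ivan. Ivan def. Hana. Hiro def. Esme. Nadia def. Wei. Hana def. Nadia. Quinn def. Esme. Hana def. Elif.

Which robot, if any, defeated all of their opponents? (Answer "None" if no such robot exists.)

None

Highest win total is Hana with 7 (out of 8 possible).
Hana lost to Ivan, so no robot went undefeated.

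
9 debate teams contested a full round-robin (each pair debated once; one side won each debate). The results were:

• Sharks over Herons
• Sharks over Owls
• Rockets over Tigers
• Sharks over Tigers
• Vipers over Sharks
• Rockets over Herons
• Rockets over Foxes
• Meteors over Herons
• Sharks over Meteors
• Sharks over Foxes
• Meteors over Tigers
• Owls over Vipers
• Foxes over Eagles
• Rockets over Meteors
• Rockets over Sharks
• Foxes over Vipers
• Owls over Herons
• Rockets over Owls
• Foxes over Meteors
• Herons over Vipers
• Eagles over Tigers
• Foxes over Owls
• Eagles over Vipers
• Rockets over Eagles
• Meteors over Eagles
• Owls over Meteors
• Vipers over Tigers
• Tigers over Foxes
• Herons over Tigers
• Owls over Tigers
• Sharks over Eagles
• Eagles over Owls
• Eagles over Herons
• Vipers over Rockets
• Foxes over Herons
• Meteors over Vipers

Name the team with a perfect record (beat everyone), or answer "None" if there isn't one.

None

Highest win total is Rockets with 7 (out of 8 possible).
Rockets lost to Vipers, so no team went undefeated.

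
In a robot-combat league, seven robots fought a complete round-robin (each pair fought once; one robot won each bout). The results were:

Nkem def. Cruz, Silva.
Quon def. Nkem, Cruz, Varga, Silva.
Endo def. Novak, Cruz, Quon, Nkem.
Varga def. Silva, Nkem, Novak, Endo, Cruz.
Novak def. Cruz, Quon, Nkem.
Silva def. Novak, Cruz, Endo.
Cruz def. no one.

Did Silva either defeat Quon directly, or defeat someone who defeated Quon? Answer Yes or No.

Yes

Silva did not beat Quon directly.
Silva beat Endo, Novak, Cruz. Of those, Endo beat Quon.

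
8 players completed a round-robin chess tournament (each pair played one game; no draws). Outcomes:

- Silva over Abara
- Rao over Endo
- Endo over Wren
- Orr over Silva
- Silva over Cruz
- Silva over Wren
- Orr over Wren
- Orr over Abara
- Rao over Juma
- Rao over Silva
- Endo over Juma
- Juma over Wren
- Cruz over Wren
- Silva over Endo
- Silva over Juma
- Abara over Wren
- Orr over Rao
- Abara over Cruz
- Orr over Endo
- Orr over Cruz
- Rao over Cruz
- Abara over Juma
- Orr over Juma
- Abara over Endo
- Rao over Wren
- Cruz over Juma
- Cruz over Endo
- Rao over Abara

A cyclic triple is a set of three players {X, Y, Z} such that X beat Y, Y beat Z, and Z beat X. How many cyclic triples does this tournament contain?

0

Win totals: Orr 7, Rao 6, Wren 0, Silva 5, Endo 2, Abara 4, Juma 1, Cruz 3.
A player with w wins dominates both others in C(w,2) triples; summing gives 21 + 15 + 0 + 10 + 1 + 6 + 0 + 3 = 56 transitive triples.
Total triples C(8,3) = 56, so cyclic triples = 56 − 56 = 0.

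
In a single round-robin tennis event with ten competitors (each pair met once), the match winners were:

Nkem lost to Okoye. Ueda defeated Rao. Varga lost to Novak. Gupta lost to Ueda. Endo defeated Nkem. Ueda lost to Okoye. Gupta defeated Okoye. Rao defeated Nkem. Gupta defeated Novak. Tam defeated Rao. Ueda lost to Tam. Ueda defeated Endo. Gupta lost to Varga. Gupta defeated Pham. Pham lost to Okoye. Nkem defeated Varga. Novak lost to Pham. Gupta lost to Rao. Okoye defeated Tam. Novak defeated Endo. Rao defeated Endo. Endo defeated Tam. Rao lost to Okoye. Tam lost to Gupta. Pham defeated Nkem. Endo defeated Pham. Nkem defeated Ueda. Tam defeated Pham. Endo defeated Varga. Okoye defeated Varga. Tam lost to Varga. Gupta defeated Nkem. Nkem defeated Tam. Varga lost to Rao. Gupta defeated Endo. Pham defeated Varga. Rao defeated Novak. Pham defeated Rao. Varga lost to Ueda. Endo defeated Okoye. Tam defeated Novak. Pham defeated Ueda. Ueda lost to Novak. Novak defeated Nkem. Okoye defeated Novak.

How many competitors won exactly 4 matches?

3

Win totals: Gupta 6, Pham 5, Ueda 4, Tam 4, Nkem 3, Novak 4, Rao 5, Varga 2, Okoye 7, Endo 5.
Exactly 4: Ueda, Tam, Novak — 3 competitors.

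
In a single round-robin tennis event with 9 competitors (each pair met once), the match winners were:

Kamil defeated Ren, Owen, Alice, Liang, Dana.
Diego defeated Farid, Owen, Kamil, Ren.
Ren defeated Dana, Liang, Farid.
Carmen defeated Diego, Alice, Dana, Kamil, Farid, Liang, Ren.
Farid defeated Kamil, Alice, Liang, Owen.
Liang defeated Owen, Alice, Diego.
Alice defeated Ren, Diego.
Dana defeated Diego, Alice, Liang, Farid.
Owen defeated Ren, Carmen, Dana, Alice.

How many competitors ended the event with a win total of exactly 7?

1

Win totals: Alice 2, Owen 4, Dana 4, Farid 4, Carmen 7, Liang 3, Kamil 5, Ren 3, Diego 4.
Exactly 7: Carmen — 1 competitor.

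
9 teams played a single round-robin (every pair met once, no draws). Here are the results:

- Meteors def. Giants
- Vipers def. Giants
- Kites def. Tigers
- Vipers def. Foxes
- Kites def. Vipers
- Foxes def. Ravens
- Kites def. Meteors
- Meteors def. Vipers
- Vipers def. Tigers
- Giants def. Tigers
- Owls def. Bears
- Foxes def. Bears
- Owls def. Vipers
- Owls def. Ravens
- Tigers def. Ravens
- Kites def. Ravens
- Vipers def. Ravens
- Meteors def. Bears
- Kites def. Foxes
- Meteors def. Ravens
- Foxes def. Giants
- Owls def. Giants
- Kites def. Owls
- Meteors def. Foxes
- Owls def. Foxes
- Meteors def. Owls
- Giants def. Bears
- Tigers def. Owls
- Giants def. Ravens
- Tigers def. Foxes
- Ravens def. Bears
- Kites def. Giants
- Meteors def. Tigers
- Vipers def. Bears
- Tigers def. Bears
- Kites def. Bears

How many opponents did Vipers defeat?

5

Vipers' results: beat Giants, Bears, Foxes, Tigers, Ravens; lost to Meteors, Kites, Owls.
That is 5 wins.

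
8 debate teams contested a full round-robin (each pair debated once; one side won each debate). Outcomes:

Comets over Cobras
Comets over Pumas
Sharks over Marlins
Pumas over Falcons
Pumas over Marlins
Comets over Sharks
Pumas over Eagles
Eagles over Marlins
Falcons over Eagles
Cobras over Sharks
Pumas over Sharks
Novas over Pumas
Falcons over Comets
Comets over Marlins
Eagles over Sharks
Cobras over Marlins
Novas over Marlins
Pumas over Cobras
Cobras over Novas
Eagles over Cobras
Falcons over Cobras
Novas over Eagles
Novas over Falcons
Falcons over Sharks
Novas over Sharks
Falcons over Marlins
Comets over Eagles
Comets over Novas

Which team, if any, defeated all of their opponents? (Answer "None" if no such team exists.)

None

Highest win total is Comets with 6 (out of 7 possible).
Comets lost to Falcons, so no team went undefeated.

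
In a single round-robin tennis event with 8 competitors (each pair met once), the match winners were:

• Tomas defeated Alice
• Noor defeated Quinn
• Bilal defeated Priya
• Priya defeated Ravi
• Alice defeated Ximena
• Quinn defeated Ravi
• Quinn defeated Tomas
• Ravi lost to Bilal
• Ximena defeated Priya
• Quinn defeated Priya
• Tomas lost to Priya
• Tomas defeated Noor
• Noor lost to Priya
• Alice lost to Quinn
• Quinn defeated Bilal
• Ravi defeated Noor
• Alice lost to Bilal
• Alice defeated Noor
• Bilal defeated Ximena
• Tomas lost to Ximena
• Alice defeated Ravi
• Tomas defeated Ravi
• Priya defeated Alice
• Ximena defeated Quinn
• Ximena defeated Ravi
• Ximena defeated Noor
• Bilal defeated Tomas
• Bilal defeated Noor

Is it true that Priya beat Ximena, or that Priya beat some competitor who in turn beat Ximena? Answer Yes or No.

Yes

Priya did not beat Ximena directly.
Priya beat Tomas, Noor, Alice, Ravi. Of those, Alice beat Ximena.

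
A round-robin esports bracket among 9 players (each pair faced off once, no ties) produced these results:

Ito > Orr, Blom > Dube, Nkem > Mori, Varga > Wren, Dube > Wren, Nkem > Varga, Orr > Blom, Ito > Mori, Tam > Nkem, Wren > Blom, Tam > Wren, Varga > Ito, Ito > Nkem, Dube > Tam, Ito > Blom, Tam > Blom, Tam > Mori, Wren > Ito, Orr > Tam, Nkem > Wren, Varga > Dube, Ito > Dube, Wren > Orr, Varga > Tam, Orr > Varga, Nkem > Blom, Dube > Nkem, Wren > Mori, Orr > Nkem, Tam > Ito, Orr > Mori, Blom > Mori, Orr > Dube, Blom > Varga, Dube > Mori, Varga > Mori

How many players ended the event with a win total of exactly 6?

1

Win totals: Nkem 4, Tam 5, Varga 5, Mori 0, Wren 4, Blom 3, Dube 4, Ito 5, Orr 6.
Exactly 6: Orr — 1 player.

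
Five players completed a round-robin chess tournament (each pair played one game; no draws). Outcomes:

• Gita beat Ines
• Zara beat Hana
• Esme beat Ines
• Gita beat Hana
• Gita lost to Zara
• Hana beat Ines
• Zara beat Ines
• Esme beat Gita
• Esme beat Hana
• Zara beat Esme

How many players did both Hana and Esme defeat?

1

Hana beat: Ines.
Esme beat: Ines, Hana, Gita.
Both beat: Ines — 1.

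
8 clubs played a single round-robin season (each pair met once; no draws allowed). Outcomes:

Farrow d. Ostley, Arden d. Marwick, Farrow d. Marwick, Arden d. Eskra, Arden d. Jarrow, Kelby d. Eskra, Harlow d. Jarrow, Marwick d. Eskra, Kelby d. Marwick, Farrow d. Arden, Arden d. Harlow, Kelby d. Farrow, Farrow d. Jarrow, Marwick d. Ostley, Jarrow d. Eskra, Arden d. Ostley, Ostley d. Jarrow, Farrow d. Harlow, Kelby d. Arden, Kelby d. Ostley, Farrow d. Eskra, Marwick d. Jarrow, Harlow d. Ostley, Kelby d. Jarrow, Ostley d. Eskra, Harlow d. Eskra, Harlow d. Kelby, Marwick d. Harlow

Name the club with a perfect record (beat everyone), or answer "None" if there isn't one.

None

Highest win total is Kelby with 6 (out of 7 possible).
Kelby lost to Harlow, so no club went undefeated.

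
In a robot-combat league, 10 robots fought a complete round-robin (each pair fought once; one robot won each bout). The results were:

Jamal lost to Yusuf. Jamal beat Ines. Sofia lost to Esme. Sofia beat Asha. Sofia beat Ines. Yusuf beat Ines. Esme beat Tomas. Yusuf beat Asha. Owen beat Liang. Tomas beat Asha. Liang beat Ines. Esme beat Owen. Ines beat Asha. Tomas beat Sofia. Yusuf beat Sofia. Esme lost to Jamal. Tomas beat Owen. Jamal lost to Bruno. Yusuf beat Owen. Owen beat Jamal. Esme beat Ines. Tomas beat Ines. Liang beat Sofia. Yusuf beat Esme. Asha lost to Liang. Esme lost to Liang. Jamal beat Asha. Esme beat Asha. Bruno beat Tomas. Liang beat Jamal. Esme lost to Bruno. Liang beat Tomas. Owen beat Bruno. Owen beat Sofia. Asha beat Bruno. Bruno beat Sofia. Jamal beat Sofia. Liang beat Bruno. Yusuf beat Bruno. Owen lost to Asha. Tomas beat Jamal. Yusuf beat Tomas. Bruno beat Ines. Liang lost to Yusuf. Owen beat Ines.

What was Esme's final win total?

5

Esme's results: beat Sofia, Ines, Asha, Tomas, Owen; lost to Yusuf, Bruno, Liang, Jamal.
That is 5 wins.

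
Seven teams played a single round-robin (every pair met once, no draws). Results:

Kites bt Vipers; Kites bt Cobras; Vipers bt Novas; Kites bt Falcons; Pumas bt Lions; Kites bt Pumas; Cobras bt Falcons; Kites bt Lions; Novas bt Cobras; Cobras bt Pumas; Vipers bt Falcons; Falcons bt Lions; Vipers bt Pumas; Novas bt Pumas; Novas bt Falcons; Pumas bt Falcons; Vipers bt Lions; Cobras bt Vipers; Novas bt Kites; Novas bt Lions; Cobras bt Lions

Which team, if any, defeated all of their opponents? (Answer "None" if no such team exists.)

None

Highest win total is Novas with 5 (out of 6 possible).
Novas lost to Vipers, so no team went undefeated.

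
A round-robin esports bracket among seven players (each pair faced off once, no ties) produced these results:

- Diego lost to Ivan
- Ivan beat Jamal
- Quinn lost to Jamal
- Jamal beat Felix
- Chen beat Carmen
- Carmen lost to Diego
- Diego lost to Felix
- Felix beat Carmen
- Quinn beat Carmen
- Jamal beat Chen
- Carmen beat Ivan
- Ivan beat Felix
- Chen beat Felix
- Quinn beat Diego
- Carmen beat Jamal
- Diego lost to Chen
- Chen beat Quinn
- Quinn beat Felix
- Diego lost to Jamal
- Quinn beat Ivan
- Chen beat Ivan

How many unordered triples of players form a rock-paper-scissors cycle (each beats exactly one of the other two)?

8

Win totals: Jamal 4, Felix 2, Chen 5, Diego 1, Ivan 3, Quinn 4, Carmen 2.
A player with w wins dominates both others in C(w,2) triples; summing gives 6 + 1 + 10 + 0 + 3 + 6 + 1 = 27 transitive triples.
Total triples C(7,3) = 35, so cyclic triples = 35 − 27 = 8.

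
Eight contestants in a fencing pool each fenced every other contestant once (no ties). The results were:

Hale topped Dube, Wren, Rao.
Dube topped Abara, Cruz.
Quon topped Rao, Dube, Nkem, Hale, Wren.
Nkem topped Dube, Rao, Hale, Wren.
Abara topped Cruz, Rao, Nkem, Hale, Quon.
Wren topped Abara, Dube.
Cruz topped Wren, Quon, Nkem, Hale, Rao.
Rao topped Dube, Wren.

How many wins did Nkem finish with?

4

Nkem's results: beat Wren, Dube, Rao, Hale; lost to Quon, Cruz, Abara.
That is 4 wins.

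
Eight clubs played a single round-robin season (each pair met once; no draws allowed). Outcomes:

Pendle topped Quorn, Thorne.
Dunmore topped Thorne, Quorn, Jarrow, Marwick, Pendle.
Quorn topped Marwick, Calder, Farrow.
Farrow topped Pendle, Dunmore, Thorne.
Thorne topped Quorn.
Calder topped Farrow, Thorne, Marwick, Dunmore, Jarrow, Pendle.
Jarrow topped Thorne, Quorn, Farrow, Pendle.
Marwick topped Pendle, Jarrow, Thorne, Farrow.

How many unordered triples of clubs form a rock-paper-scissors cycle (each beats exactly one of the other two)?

Win totals: Farrow 3, Pendle 2, Thorne 1, Marwick 4, Dunmore 5, Quorn 3, Jarrow 4, Calder 6.
A club with w wins dominates both others in C(w,2) triples; summing gives 3 + 1 + 0 + 6 + 10 + 3 + 6 + 15 = 44 transitive triples.
Total triples C(8,3) = 56, so cyclic triples = 56 − 44 = 12.

12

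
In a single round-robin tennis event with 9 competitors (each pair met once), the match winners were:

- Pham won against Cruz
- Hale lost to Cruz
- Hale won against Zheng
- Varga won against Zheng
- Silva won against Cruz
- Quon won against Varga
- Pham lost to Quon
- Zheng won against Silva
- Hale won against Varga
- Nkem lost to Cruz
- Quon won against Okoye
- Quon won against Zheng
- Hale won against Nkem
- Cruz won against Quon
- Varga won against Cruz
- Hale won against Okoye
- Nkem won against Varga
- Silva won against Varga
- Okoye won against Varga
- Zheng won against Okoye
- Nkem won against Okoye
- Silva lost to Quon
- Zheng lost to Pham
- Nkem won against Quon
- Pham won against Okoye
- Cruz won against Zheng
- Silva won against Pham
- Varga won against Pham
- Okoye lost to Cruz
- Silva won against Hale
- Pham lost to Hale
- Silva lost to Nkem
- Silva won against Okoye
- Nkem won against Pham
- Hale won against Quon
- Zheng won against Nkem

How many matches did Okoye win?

Okoye's results: beat Varga; lost to Pham, Silva, Quon, Nkem, Zheng, Hale, Cruz.
That is 1 win.

1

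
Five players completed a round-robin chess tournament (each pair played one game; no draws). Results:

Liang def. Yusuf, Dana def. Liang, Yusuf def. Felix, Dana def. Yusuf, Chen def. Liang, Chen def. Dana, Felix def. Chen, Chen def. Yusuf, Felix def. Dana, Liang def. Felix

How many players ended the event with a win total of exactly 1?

Win totals: Dana 2, Felix 2, Liang 2, Chen 3, Yusuf 1.
Exactly 1: Yusuf — 1 player.

1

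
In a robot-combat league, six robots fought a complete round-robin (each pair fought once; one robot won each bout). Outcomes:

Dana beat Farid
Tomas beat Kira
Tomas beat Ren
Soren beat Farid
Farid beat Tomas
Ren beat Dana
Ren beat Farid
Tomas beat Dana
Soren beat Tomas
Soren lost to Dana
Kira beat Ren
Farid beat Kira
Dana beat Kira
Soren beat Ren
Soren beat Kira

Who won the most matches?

Soren

Win totals: Ren 2, Soren 4, Dana 3, Farid 2, Tomas 3, Kira 1.
Soren leads with 4 wins (next highest: 3).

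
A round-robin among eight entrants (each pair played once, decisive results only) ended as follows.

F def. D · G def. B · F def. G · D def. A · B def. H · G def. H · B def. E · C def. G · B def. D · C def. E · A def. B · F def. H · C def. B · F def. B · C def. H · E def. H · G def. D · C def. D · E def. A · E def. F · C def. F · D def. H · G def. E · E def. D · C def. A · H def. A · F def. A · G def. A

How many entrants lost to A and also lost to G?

1

A beat: B.
G beat: A, B, D, E, H.
Both beat: B — 1.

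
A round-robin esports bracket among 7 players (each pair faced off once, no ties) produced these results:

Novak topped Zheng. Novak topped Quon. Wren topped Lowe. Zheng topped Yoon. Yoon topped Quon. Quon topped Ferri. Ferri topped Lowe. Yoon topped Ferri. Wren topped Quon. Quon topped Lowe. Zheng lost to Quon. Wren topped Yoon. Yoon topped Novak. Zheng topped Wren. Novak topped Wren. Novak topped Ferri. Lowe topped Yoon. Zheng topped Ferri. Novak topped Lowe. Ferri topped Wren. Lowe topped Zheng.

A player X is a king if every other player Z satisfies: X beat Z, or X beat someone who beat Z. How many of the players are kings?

Quon cannot reach Novak in two steps.
Zheng reaches everyone (king).
Yoon reaches everyone (king).
Wren reaches everyone (king).
Ferri cannot reach Novak in two steps.
Lowe reaches everyone (king).
Novak reaches everyone (king).
Kings: Zheng, Yoon, Wren, Lowe, Novak — 5.

5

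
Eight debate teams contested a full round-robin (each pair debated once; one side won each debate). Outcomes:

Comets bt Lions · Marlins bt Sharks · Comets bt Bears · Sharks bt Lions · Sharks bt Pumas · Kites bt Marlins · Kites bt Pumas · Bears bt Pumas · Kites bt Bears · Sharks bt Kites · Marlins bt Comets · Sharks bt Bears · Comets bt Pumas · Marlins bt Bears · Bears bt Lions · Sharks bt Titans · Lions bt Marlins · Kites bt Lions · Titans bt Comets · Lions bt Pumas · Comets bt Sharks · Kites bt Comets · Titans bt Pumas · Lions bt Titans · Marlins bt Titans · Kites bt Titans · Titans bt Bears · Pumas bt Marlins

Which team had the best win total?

Kites

Win totals: Bears 2, Pumas 1, Comets 4, Lions 3, Titans 3, Kites 6, Marlins 4, Sharks 5.
Kites leads with 6 wins (next highest: 5).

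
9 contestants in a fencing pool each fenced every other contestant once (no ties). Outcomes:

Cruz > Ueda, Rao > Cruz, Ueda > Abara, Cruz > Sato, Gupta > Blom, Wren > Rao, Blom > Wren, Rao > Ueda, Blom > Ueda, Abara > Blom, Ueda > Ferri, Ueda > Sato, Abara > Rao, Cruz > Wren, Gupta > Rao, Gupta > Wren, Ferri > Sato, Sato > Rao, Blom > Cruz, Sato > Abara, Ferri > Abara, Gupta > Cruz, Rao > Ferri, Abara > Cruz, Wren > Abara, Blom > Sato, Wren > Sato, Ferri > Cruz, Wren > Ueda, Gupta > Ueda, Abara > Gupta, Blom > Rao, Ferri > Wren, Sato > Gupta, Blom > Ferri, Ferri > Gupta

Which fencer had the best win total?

Blom

Win totals: Ueda 3, Rao 3, Wren 4, Abara 4, Cruz 3, Ferri 5, Sato 3, Gupta 5, Blom 6.
Blom leads with 6 wins (next highest: 5).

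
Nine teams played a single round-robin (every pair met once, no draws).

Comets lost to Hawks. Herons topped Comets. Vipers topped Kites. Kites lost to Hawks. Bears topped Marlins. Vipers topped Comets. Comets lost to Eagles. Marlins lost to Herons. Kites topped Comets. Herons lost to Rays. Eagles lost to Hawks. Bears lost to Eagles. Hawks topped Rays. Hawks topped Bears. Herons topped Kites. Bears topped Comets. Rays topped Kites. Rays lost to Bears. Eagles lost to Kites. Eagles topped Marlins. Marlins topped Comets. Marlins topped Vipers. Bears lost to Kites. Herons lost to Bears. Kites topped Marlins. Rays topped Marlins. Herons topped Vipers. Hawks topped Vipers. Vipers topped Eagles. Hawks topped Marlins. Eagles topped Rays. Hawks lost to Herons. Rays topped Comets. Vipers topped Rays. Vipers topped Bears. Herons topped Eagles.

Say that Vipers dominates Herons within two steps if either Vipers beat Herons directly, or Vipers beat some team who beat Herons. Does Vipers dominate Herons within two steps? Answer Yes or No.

Vipers did not beat Herons directly.
Vipers beat Comets, Kites, Eagles, Rays, Bears. Of those, Rays beat Herons.

Yes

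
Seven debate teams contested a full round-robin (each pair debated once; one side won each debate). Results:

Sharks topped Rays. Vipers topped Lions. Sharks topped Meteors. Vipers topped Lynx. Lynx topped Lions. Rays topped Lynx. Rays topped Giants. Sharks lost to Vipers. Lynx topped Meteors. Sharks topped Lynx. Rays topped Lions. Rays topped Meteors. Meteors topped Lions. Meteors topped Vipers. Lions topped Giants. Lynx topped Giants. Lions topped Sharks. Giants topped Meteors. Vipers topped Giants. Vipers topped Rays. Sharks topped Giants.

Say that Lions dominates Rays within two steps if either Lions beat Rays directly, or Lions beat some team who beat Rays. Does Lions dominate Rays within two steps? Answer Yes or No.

Yes

Lions did not beat Rays directly.
Lions beat Giants, Sharks. Of those, Sharks beat Rays.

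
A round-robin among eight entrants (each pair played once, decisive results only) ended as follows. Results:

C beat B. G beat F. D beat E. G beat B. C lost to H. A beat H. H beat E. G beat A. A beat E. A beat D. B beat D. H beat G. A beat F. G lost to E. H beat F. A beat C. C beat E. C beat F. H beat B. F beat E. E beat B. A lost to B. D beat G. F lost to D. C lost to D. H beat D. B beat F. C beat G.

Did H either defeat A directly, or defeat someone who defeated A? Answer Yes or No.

Yes

H did not beat A directly.
H beat B, C, D, E, F, G. Of those, B beat A.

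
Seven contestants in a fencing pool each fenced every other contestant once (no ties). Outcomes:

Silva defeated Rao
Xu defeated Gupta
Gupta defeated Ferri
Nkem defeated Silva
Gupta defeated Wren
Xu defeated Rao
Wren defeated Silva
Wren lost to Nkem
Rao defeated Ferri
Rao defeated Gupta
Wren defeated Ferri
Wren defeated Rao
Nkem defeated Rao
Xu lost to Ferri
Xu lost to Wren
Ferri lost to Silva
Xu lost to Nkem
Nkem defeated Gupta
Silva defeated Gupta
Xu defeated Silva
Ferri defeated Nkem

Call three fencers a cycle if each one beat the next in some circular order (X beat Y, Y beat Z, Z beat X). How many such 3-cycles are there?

Win totals: Nkem 5, Xu 3, Gupta 2, Wren 4, Rao 2, Silva 3, Ferri 2.
A fencer with w wins dominates both others in C(w,2) triples; summing gives 10 + 3 + 1 + 6 + 1 + 3 + 1 = 25 transitive triples.
Total triples C(7,3) = 35, so cyclic triples = 35 − 25 = 10.

10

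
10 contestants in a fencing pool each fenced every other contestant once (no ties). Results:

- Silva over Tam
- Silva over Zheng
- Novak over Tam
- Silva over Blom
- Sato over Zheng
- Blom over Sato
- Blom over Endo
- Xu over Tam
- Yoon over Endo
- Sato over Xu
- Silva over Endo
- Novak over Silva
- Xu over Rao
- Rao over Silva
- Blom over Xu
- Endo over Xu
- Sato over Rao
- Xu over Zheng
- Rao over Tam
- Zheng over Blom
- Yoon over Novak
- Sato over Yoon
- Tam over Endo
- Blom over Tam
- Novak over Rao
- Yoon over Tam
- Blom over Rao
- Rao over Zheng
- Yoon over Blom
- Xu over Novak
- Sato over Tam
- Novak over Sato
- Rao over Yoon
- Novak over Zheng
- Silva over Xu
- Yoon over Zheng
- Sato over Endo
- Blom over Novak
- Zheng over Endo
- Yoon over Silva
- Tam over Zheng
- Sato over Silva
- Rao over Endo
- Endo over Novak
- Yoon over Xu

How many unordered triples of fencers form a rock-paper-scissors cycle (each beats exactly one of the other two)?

Win totals: Tam 2, Yoon 7, Sato 7, Endo 2, Rao 5, Blom 6, Zheng 2, Novak 5, Silva 5, Xu 4.
A fencer with w wins dominates both others in C(w,2) triples; summing gives 1 + 21 + 21 + 1 + 10 + 15 + 1 + 10 + 10 + 6 = 96 transitive triples.
Total triples C(10,3) = 120, so cyclic triples = 120 − 96 = 24.

24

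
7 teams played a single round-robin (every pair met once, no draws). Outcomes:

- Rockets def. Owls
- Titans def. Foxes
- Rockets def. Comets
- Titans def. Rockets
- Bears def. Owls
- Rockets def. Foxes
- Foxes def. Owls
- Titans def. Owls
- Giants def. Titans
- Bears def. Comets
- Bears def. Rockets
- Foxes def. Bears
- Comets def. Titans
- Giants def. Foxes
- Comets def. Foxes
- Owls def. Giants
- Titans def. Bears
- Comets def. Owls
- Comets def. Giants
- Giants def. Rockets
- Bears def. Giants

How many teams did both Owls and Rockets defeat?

Owls beat: Giants.
Rockets beat: Foxes, Owls, Comets.
No one was beaten by both.

0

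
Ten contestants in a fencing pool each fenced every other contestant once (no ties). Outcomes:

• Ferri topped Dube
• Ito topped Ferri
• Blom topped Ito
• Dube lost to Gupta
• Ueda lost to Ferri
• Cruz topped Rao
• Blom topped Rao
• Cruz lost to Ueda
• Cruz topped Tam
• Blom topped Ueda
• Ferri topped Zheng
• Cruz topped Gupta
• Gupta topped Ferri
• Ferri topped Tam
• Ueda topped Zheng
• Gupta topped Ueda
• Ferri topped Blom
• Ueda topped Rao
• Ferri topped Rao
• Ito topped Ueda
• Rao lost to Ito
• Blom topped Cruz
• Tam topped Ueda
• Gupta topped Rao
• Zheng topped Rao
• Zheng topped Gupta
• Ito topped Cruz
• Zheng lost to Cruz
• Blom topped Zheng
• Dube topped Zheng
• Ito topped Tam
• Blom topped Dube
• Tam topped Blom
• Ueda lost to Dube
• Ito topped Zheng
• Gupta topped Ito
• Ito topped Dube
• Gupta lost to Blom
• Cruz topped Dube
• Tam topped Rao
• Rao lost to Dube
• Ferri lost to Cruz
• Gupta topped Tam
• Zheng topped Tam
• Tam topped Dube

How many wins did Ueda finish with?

3

Ueda's results: beat Cruz, Rao, Zheng; lost to Blom, Ito, Dube, Ferri, Gupta, Tam.
That is 3 wins.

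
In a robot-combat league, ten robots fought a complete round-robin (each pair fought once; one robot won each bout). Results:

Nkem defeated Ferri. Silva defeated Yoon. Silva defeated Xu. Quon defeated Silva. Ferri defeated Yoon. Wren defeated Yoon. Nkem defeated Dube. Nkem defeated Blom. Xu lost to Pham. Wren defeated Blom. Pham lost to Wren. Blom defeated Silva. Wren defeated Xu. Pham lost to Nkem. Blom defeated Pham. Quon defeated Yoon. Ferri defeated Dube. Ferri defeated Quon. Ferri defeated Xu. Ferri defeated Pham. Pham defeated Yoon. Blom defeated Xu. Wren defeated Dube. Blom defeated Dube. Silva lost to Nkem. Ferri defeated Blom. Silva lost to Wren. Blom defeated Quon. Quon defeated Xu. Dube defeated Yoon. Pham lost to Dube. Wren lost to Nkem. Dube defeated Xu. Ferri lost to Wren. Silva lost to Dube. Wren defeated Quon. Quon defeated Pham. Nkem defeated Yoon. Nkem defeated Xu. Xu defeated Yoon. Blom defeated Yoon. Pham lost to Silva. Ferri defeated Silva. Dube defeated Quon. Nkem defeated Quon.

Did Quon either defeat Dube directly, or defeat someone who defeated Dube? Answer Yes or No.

Quon did not beat Dube directly.
Quon beat Yoon, Xu, Pham, Silva, but each of them lost to Dube. No two-step path.

No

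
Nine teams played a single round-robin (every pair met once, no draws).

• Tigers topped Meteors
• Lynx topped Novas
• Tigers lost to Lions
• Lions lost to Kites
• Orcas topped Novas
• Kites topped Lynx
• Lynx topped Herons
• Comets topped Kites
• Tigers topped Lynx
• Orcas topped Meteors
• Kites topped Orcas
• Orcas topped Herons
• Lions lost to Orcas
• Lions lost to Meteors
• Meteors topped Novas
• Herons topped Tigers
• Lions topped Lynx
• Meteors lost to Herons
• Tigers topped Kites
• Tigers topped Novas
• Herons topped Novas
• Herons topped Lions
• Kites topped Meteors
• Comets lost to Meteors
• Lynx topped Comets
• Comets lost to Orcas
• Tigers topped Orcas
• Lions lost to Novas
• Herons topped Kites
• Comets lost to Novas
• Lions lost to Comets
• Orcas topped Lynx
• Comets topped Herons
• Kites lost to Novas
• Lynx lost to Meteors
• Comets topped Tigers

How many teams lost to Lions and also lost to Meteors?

Lions beat: Tigers, Lynx.
Meteors beat: Novas, Lynx, Comets, Lions.
Both beat: Lynx — 1.

1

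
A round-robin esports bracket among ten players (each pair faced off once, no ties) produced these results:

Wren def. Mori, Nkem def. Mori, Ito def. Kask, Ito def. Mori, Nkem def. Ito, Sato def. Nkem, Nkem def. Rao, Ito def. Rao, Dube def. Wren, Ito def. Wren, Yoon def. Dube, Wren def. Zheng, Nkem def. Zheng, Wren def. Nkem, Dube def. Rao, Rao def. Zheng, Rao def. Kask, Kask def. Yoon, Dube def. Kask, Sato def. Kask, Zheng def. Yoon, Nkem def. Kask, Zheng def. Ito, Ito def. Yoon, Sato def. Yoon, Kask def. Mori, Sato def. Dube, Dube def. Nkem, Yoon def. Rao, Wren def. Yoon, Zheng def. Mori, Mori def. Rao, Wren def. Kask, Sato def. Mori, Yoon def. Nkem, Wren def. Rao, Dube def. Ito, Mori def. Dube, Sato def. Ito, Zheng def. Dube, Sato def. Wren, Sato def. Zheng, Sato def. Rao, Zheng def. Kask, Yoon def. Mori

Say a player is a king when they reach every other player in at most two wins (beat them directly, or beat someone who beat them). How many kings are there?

Zheng cannot reach Sato in two steps.
Yoon cannot reach Sato in two steps.
Mori cannot reach Yoon, Sato in two steps.
Wren cannot reach Sato in two steps.
Ito cannot reach Sato in two steps.
Kask cannot reach Zheng, Wren, Ito, Sato in two steps.
Sato reaches everyone (king).
Rao cannot reach Wren, Sato, Nkem in two steps.
Nkem cannot reach Sato in two steps.
Dube cannot reach Sato in two steps.
Kings: Sato — 1.

1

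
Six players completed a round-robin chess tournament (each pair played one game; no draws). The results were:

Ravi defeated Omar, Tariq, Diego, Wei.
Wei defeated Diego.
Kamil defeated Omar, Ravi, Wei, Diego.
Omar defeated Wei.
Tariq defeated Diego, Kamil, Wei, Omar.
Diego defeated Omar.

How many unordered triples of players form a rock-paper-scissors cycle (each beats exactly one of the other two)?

Win totals: Omar 1, Ravi 4, Tariq 4, Kamil 4, Diego 1, Wei 1.
A player with w wins dominates both others in C(w,2) triples; summing gives 0 + 6 + 6 + 6 + 0 + 0 = 18 transitive triples.
Total triples C(6,3) = 20, so cyclic triples = 20 − 18 = 2.

2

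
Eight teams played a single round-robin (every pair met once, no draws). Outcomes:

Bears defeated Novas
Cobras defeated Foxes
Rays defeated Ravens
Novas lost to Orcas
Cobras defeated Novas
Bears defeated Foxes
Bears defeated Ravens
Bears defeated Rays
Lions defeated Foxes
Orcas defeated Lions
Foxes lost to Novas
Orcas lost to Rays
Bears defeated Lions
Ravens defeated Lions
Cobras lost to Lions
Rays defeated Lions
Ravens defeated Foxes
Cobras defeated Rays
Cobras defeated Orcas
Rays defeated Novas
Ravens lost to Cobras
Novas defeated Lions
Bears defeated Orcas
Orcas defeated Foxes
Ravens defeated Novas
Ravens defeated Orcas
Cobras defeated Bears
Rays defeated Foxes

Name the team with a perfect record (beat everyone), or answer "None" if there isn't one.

Highest win total is Cobras with 6 (out of 7 possible).
Cobras lost to Lions, so no team went undefeated.

None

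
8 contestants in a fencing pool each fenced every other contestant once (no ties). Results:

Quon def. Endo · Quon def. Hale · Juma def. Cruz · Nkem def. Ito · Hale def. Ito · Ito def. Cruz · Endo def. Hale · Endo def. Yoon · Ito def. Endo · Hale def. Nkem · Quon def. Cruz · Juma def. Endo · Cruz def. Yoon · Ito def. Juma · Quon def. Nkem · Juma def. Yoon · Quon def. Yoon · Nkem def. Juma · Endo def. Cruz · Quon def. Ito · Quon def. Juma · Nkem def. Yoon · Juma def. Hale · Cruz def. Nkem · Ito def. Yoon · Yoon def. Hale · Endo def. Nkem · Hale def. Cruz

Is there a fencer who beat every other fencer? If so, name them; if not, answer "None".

Quon has 7 wins out of 7 opponents — a perfect record.

Quon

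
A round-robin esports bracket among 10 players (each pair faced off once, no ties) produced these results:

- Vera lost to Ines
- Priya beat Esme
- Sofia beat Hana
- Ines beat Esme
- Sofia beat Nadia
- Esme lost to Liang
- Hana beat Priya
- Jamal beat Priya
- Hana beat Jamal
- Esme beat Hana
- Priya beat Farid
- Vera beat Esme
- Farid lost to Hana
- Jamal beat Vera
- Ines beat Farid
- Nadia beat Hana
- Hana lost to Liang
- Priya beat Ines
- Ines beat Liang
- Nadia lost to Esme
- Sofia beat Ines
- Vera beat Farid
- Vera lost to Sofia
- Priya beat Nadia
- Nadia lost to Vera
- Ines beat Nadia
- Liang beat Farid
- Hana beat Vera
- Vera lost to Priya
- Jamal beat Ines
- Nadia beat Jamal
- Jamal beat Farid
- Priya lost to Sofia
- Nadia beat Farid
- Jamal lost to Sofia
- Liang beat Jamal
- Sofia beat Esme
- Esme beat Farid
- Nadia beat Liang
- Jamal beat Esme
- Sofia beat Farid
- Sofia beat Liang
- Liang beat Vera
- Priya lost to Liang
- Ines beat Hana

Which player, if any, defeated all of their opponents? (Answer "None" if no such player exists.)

Sofia

Sofia has 9 wins out of 9 opponents — a perfect record.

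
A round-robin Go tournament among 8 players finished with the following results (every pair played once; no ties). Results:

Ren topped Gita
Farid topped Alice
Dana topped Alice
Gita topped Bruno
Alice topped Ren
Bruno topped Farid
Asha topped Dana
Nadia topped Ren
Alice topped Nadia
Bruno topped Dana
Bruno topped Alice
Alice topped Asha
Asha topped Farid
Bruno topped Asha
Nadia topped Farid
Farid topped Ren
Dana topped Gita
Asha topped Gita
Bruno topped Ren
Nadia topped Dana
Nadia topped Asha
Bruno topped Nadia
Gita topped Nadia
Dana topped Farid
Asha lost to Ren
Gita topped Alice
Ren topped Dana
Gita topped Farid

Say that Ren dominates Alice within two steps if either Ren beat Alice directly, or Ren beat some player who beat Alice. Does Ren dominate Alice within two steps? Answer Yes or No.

Ren did not beat Alice directly.
Ren beat Asha, Gita, Dana. Of those, Gita beat Alice.

Yes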